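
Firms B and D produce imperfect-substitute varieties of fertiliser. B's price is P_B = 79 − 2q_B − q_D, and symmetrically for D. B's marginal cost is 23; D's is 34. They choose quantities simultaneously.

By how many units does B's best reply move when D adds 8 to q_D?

-2

Firm B's profit: π = q_B(79 − 2q_B − q_D) − 23q_B.
∂π/∂q_B = 56 − 4q_B − q_D = 0 ⇒ q_B = 14 − 0.25q_D.
The reaction-function slope is −0.25, so an 8-unit rise in q_D moves q_B by −0.25 × 8 = −2. B's best response falls — the actions are strategic substitutes.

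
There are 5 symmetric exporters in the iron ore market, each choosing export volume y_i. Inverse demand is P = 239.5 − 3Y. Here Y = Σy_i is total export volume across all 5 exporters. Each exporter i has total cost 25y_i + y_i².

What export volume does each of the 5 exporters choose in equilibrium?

10.725

A representative exporter's profit is π_i = y_i(239.5 − 3Y) − 25y_i − y_i², with Y = y_i + Σ_{j≠i} y_j.
First-order condition: 214.5 − 8y_i − 3Σ_{j≠i} y_j = 0.
Imposing symmetry (y_j = y for all j) turns Σ_{j≠i} y_j into 4y, so 214.5 = 20y and y = 10.725.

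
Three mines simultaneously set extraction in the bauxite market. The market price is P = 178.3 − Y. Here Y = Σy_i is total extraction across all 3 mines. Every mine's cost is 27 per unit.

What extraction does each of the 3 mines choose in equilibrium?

A representative mine's profit is π_i = y_i(178.3 − Y) − 27y_i, with Y = y_i + Σ_{j≠i} y_j.
First-order condition: 151.3 − 2y_i − Σ_{j≠i} y_j = 0.
With identical mines, set every y_j = y: then 151.3 − 2y − 2y = 0, i.e. y = 151.3/4 = 37.825.

37.825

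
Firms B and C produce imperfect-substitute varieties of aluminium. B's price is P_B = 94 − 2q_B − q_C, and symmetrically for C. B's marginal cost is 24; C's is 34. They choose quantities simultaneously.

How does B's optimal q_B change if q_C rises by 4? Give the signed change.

-1

Firm B's profit: π = q_B(94 − 2q_B − q_C) − 24q_B.
∂π/∂q_B = 70 − 4q_B − q_C = 0 ⇒ q_B = 17.5 − 0.25q_C.
The reaction-function slope is −0.25, so a 4-unit rise in q_C moves q_B by −0.25 × 4 = −1. B's best response falls — the actions are strategic substitutes.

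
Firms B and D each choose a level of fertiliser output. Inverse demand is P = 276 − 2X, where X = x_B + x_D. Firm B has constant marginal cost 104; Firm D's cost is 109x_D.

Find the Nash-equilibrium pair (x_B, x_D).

Firm B's profit: π = x_B(276 − 2(x_B + x_D)) − 104x_B.
∂π/∂x_B = 172 − 4x_B − 2x_D = 0, so x_B = 43 − 0.5x_D.
By the same steps for D: x_D = 41.75 − 0.5x_B.
Plugging x_D into B's best response: x_B = 43 − 0.5(41.75 − 0.5x_B) ⇒ 0.75x_B = 22.125, so x_B = 29.5.
Then x_D = 41.75 − 0.5·29.5 = 27.

29.5, 27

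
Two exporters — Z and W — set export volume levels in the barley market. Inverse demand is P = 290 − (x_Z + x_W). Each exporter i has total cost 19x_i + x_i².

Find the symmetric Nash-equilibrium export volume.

54.2

Exporter Z's profit: π = x_Z(290 − (x_Z + x_W)) − 19x_Z − x_Z².
∂π/∂x_Z = 271 − 4x_Z − x_W = 0, so x_Z = 67.75 − 0.25x_W.
The game is symmetric, so in equilibrium x_W = x_Z: the reaction function gives 1.25x_Z = 67.75, hence x_Z = 54.2.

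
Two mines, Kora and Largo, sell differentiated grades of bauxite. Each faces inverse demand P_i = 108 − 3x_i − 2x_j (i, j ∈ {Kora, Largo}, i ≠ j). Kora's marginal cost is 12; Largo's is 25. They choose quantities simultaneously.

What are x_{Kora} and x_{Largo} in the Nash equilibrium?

Mine Kora's profit: π = x_{Kora}(108 − 3x_{Kora} − 2x_{Largo}) − 12x_{Kora}.
∂π/∂x_{Kora} = 96 − 6x_{Kora} − 2x_{Largo} = 0 ⇒ x_{Kora} = 16 − (1/3)x_{Largo}.
Similarly x_{Largo} = 83/6 − (1/3)x_{Kora}.
Substituting the second reaction function into the first: x_{Kora} = 16 − (1/3)(83/6 − (1/3)x_{Kora}), which gives (8/9)x_{Kora} = 205/18 ⇒ x_{Kora} = 12.8125.
Then x_{Largo} = 83/6 − (1/3)·12.8125 = 9.5625.

12.8125, 9.5625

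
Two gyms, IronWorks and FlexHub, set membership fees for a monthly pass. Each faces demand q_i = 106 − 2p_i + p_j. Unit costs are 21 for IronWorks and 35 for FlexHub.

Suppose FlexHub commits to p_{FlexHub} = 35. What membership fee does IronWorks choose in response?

45.75

IronWorks's profit: π = (p_{IronWorks} − 21)(106 − 2p_{IronWorks} + p_{FlexHub}).
∂π/∂p_{IronWorks} = 148 − 4p_{IronWorks} + p_{FlexHub} = 0 ⇒ p_{IronWorks} = 37 + 0.25p_{FlexHub}.
At p_{FlexHub} = 35: p_{IronWorks} = 37 + 0.25·35 = 45.75.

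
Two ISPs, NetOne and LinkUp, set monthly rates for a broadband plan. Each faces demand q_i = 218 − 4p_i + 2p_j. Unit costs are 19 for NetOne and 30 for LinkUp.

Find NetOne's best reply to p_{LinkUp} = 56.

50.75

NetOne's profit: π = (p_{NetOne} − 19)(218 − 4p_{NetOne} + 2p_{LinkUp}).
∂π/∂p_{NetOne} = 294 − 8p_{NetOne} + 2p_{LinkUp} = 0 ⇒ p_{NetOne} = 36.75 + 0.25p_{LinkUp}.
At p_{LinkUp} = 56: p_{NetOne} = 36.75 + 0.25·56 = 50.75.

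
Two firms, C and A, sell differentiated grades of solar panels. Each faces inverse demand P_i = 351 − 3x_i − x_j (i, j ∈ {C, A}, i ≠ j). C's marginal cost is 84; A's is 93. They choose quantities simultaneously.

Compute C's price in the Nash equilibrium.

Firm C's profit: π = x_C(351 − 3x_C − x_A) − 84x_C.
∂π/∂x_C = 267 − 6x_C − x_A = 0 ⇒ x_C = 44.5 − (1/6)x_A.
Similarly x_A = 43 − (1/6)x_C.
Substituting the second reaction function into the first: x_C = 44.5 − (1/6)(43 − (1/6)x_C), which gives (35/36)x_C = 112/3 ⇒ x_C = 38.4.
Then x_A = 43 − (1/6)·38.4 = 36.6.
P_C = 351 − 3·38.4 − 36.6 = 199.2.

199.2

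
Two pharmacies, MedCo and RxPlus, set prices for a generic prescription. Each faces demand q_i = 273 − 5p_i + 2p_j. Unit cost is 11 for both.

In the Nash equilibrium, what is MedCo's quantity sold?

MedCo's profit: π = (p_{MedCo} − 11)(273 − 5p_{MedCo} + 2p_{RxPlus}).
∂π/∂p_{MedCo} = 328 − 10p_{MedCo} + 2p_{RxPlus} = 0 ⇒ p_{MedCo} = 32.8 + 0.2p_{RxPlus}.
By symmetry p_{RxPlus} = p_{MedCo}; substituting into the reaction function, 0.8p_{MedCo} = 32.8 and p_{MedCo} = 41.
q_{MedCo} = 273 − 5·41 + 2·41 = 150.

150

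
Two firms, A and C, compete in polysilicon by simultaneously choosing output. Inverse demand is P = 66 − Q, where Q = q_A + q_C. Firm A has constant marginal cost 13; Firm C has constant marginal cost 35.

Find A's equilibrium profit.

625

Firm A's profit: π = q_A(66 − (q_A + q_C)) − 13q_A.
∂π/∂q_A = 53 − 2q_A − q_C = 0, so q_A = 26.5 − 0.5q_C.
By the same steps for C: q_C = 15.5 − 0.5q_A.
Solving the two reaction functions simultaneously: (1 − (−0.5)(−0.5))q_A = 26.5 − 0.5·15.5, so 0.75q_A = 18.75 and q_A = 25.
Then q_C = 15.5 − 0.5·25 = 3.
Price P = 66 − 28 = 38.
A's profit: (38 − 13)·25 = 625.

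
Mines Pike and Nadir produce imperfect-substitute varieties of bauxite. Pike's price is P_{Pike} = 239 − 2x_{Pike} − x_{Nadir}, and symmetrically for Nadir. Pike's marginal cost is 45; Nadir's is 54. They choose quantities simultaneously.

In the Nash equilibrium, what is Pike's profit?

Mine Pike's profit: π = x_{Pike}(239 − 2x_{Pike} − x_{Nadir}) − 45x_{Pike}.
∂π/∂x_{Pike} = 194 − 4x_{Pike} − x_{Nadir} = 0 ⇒ x_{Pike} = 48.5 − 0.25x_{Nadir}.
Similarly x_{Nadir} = 46.25 − 0.25x_{Pike}.
Plugging x_{Nadir} into Pike's best response: x_{Pike} = 48.5 − 0.25(46.25 − 0.25x_{Pike}) ⇒ 0.9375x_{Pike} = 36.9375, so x_{Pike} = 39.4.
Then x_{Nadir} = 46.25 − 0.25·39.4 = 36.4.
P_{Pike} = 239 − 2·39.4 − 36.4 = 123.8.
Profit = (123.8 − 45)·39.4 = 3104.72.

3104.72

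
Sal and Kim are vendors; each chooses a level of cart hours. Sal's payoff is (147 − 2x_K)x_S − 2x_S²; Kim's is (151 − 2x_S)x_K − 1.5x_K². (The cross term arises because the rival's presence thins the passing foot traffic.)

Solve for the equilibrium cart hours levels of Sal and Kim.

17.375, 38.75

Expanding Sal's payoff: 147x_S − 2x_Kx_S − 2x_S².
∂π/∂x_S = 147 − 2x_K − 4x_S = 0, so x_S = 36.75 − 0.5x_K.
Likewise for Kim: x_K = 151/3 − (2/3)x_S.
Solving the two reaction functions simultaneously: (1 − (−0.5)(−2/3))x_S = 36.75 − 0.5·(151/3), so (2/3)x_S = 139/12 and x_S = 17.375.
Then x_K = 151/3 − (2/3)·17.375 = 38.75.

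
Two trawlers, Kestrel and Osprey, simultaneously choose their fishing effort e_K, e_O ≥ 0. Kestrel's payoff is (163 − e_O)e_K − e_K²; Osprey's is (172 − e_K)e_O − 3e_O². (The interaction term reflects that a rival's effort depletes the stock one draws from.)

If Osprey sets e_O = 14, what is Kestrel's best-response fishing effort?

74.5

Expanding Kestrel's payoff: 163e_K − e_Oe_K − e_K².
∂π/∂e_K = 163 − e_O − 2e_K = 0, so e_K = 81.5 − 0.5e_O.
At e_O = 14: e_K = 81.5 − 0.5·14 = 74.5.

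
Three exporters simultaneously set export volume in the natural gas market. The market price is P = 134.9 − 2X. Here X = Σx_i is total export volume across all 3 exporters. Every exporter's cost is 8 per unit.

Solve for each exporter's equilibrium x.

A representative exporter's profit is π_i = x_i(134.9 − 2X) − 8x_i, with X = x_i + Σ_{j≠i} x_j.
First-order condition: 126.9 − 4x_i − 2Σ_{j≠i} x_j = 0.
With identical exporters, set every x_j = x: then 126.9 − 4x − 4x = 0, i.e. x = 126.9/8 = 15.8625.

15.8625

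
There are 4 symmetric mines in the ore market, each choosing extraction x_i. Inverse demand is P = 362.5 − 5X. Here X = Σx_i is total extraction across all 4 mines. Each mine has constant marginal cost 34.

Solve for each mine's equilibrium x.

13.14

A representative mine's profit is π_i = x_i(362.5 − 5X) − 34x_i, with X = x_i + Σ_{j≠i} x_j.
First-order condition: 328.5 − 10x_i − 5Σ_{j≠i} x_j = 0.
Imposing symmetry (x_j = x for all j) turns Σ_{j≠i} x_j into 3x, so 328.5 = 25x and x = 13.14.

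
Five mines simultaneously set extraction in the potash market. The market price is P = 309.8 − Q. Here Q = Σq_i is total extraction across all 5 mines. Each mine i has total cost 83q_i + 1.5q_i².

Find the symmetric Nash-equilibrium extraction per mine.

A representative mine's profit is π_i = q_i(309.8 − Q) − 83q_i − 1.5q_i², with Q = q_i + Σ_{j≠i} q_j.
First-order condition: 226.8 − 5q_i − Σ_{j≠i} q_j = 0.
With identical mines, set every q_j = q: then 226.8 − 5q − 4q = 0, i.e. q = 226.8/9 = 25.2.

25.2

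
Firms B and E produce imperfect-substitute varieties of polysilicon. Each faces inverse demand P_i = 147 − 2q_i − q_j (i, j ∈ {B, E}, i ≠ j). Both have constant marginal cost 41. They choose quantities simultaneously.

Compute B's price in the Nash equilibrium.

Firm B's profit: π = q_B(147 − 2q_B − q_E) − 41q_B.
∂π/∂q_B = 106 − 4q_B − q_E = 0 ⇒ q_B = 26.5 − 0.25q_E.
Setting q_B = q_E in the reaction function: q_B = 26.5 − 0.25q_B, so q_B = 26.5 / 1.25 = 21.2.
P_B = 147 − 2·21.2 − 21.2 = 83.4.

83.4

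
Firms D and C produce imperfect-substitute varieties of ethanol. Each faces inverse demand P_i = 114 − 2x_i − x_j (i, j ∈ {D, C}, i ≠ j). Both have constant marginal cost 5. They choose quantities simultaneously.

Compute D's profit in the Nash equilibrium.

950.48

Firm D's profit: π = x_D(114 − 2x_D − x_C) − 5x_D.
∂π/∂x_D = 109 − 4x_D − x_C = 0 ⇒ x_D = 27.25 − 0.25x_C.
The game is symmetric, so in equilibrium x_C = x_D: the reaction function gives 1.25x_D = 27.25, hence x_D = 21.8.
P_D = 114 − 2·21.8 − 21.8 = 48.6.
Profit = (48.6 − 5)·21.8 = 950.48.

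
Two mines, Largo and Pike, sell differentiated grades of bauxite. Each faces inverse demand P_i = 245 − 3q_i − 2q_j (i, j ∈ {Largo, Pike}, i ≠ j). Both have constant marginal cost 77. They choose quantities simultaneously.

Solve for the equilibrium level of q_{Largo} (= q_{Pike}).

Mine Largo's profit: π = q_{Largo}(245 − 3q_{Largo} − 2q_{Pike}) − 77q_{Largo}.
∂π/∂q_{Largo} = 168 − 6q_{Largo} − 2q_{Pike} = 0 ⇒ q_{Largo} = 28 − (1/3)q_{Pike}.
By symmetry q_{Pike} = q_{Largo}; substituting into the reaction function, (4/3)q_{Largo} = 28 and q_{Largo} = 21.

21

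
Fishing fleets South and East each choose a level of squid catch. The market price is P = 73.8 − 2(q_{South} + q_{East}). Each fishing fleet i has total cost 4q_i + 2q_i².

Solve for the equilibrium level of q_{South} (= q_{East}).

6.98

Fishing fleet South's profit: π = q_{South}(73.8 − 2(q_{South} + q_{East})) − 4q_{South} − 2q_{South}².
∂π/∂q_{South} = 69.8 − 8q_{South} − 2q_{East} = 0, so q_{South} = 8.725 − 0.25q_{East}.
By symmetry q_{East} = q_{South}; substituting into the reaction function, 1.25q_{South} = 8.725 and q_{South} = 6.98.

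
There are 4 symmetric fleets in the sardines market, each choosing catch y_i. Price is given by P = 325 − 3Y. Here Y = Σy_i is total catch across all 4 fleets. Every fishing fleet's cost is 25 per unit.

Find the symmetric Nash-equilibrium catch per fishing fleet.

A representative fishing fleet's profit is π_i = y_i(325 − 3Y) − 25y_i, with Y = y_i + Σ_{j≠i} y_j.
First-order condition: 300 − 6y_i − 3Σ_{j≠i} y_j = 0.
In a symmetric equilibrium every fishing fleet chooses the same y, so Σ_{j≠i} y_j = 3y. The condition becomes 300 − 15y = 0, giving y = 300/15 = 20.

20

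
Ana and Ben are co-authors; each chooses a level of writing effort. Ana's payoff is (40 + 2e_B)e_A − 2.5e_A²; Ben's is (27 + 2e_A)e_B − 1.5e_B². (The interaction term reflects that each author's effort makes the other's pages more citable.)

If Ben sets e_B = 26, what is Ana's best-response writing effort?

Expanding Ana's payoff: 40e_A + 2e_Be_A − 2.5e_A².
∂π/∂e_A = 40 + 2e_B − 5e_A = 0, so e_A = 8 + 0.4e_B.
At e_B = 26: e_A = 8 + 0.4·26 = 18.4.

18.4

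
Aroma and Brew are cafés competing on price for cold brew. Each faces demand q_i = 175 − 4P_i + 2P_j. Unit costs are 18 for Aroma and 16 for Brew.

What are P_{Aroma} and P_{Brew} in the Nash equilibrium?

Aroma's profit: π = (P_{Aroma} − 18)(175 − 4P_{Aroma} + 2P_{Brew}).
∂π/∂P_{Aroma} = 247 − 8P_{Aroma} + 2P_{Brew} = 0 ⇒ P_{Aroma} = 30.875 + 0.25P_{Brew}.
Similarly P_{Brew} = 29.875 + 0.25P_{Aroma}.
Solving the two reaction functions simultaneously: (1 − (0.25)(0.25))P_{Aroma} = 30.875 + 0.25·29.875, so 0.9375P_{Aroma} = 1227/32 and P_{Aroma} = 40.9.
Then P_{Brew} = 29.875 + 0.25·40.9 = 40.1.

40.9, 40.1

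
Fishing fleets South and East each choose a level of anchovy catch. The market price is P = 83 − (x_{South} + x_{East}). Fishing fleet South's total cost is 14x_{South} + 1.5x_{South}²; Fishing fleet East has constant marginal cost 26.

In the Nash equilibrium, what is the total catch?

Fishing fleet South's profit: π = x_{South}(83 − (x_{South} + x_{East})) − 14x_{South} − 1.5x_{South}².
∂π/∂x_{South} = 69 − 5x_{South} − x_{East} = 0, so x_{South} = 13.8 − 0.2x_{East}.
For East: ∂π/∂x_{East} = 57 − 2x_{East} − x_{South} = 0 ⇒ x_{East} = 28.5 − 0.5x_{South}.
Solving the two reaction functions simultaneously: (1 − (−0.2)(−0.5))x_{South} = 13.8 − 0.2·28.5, so 0.9x_{South} = 8.1 and x_{South} = 9.
Then x_{East} = 28.5 − 0.5·9 = 24.
Total catch: 9 + 24 = 33.

33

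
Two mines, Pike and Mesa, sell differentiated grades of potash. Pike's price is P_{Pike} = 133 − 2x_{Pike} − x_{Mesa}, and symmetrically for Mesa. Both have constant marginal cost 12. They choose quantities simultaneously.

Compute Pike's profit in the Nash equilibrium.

1171.28

Mine Pike's profit: π = x_{Pike}(133 − 2x_{Pike} − x_{Mesa}) − 12x_{Pike}.
∂π/∂x_{Pike} = 121 − 4x_{Pike} − x_{Mesa} = 0 ⇒ x_{Pike} = 30.25 − 0.25x_{Mesa}.
The game is symmetric, so in equilibrium x_{Mesa} = x_{Pike}: the reaction function gives 1.25x_{Pike} = 30.25, hence x_{Pike} = 24.2.
P_{Pike} = 133 − 2·24.2 − 24.2 = 60.4.
Profit = (60.4 − 12)·24.2 = 1171.28.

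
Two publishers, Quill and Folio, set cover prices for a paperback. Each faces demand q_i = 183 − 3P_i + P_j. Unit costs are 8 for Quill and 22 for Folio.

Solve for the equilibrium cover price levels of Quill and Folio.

Quill's profit: π = (P_{Quill} − 8)(183 − 3P_{Quill} + P_{Folio}).
∂π/∂P_{Quill} = 207 − 6P_{Quill} + P_{Folio} = 0 ⇒ P_{Quill} = 34.5 + (1/6)P_{Folio}.
Similarly P_{Folio} = 41.5 + (1/6)P_{Quill}.
Plugging P_{Folio} into Quill's best response: P_{Quill} = 34.5 + (1/6)(41.5 + (1/6)P_{Quill}) ⇒ (35/36)P_{Quill} = 497/12, so P_{Quill} = 42.6.
Then P_{Folio} = 41.5 + (1/6)·42.6 = 48.6.

42.6, 48.6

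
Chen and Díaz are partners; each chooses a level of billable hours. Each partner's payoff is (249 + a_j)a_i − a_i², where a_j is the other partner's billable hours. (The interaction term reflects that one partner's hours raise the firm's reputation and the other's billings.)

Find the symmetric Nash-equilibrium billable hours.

Chen's payoff is (249 + a_D)a_C − a_C².
∂π/∂a_C = 249 + a_D − 2a_C = 0, so a_C = 124.5 + 0.5a_D.
The game is symmetric, so in equilibrium a_D = a_C: the reaction function gives 0.5a_C = 124.5, hence a_C = 249.

249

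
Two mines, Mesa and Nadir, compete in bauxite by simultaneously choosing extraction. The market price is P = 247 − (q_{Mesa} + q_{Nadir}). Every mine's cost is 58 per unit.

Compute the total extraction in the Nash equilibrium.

Mine Mesa's profit: π = q_{Mesa}(247 − (q_{Mesa} + q_{Nadir})) − 58q_{Mesa}.
∂π/∂q_{Mesa} = 189 − 2q_{Mesa} − q_{Nadir} = 0, so q_{Mesa} = 94.5 − 0.5q_{Nadir}.
Setting q_{Mesa} = q_{Nadir} in the reaction function: q_{Mesa} = 94.5 − 0.5q_{Mesa}, so q_{Mesa} = 94.5 / 1.5 = 63.
Total extraction: 63 + 63 = 126.

126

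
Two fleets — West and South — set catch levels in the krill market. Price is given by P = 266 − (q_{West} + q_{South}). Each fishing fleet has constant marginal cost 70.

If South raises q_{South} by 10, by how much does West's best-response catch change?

-5

Fishing fleet West's profit: π = q_{West}(266 − (q_{West} + q_{South})) − 70q_{West}.
∂π/∂q_{West} = 196 − 2q_{West} − q_{South} = 0, so q_{West} = 98 − 0.5q_{South}.
The reaction-function slope is −0.5, so a 10-unit rise in q_{South} moves q_{West} by −0.5 × 10 = −5. West's best response falls — the actions are strategic substitutes.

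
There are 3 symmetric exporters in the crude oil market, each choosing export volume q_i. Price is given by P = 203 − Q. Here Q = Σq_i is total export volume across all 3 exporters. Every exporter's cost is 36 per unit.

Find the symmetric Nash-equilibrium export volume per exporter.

41.75

A representative exporter's profit is π_i = q_i(203 − Q) − 36q_i, with Q = q_i + Σ_{j≠i} q_j.
First-order condition: 167 − 2q_i − Σ_{j≠i} q_j = 0.
Imposing symmetry (q_j = q for all j) turns Σ_{j≠i} q_j into 2q, so 167 = 4q and q = 41.75.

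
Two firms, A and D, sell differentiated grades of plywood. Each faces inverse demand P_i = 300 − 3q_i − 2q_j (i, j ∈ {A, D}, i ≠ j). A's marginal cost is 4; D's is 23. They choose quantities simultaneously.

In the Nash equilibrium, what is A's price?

118.5625

Firm A's profit: π = q_A(300 − 3q_A − 2q_D) − 4q_A.
∂π/∂q_A = 296 − 6q_A − 2q_D = 0 ⇒ q_A = 148/3 − (1/3)q_D.
Similarly q_D = 277/6 − (1/3)q_A.
Plugging q_D into A's best response: q_A = 148/3 − (1/3)(277/6 − (1/3)q_A) ⇒ (8/9)q_A = 611/18, so q_A = 38.1875.
Then q_D = 277/6 − (1/3)·38.1875 = 33.4375.
P_A = 300 − 3·38.1875 − 2·33.4375 = 118.5625.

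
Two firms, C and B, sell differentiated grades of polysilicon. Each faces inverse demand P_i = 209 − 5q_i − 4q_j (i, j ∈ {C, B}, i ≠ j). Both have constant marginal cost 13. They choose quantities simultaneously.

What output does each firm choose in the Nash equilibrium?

Firm C's profit: π = q_C(209 − 5q_C − 4q_B) − 13q_C.
∂π/∂q_C = 196 − 10q_C − 4q_B = 0 ⇒ q_C = 19.6 − 0.4q_B.
The game is symmetric, so in equilibrium q_B = q_C: the reaction function gives 1.4q_C = 19.6, hence q_C = 14.

14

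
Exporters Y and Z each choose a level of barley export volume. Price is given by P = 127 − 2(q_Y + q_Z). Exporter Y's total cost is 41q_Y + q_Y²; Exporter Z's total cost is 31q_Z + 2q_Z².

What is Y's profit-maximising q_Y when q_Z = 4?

Exporter Y's profit: π = q_Y(127 − 2(q_Y + q_Z)) − 41q_Y − q_Y².
∂π/∂q_Y = 86 − 6q_Y − 2q_Z = 0, so q_Y = 43/3 − (1/3)q_Z.
At q_Z = 4: q_Y = 43/3 − (1/3)·4 = 13.

13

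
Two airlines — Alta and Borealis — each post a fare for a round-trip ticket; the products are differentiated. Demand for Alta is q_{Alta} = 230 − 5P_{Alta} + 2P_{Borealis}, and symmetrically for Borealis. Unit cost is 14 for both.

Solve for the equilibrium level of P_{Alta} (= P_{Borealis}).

Alta's profit: π = (P_{Alta} − 14)(230 − 5P_{Alta} + 2P_{Borealis}).
∂π/∂P_{Alta} = 300 − 10P_{Alta} + 2P_{Borealis} = 0 ⇒ P_{Alta} = 30 + 0.2P_{Borealis}.
By symmetry P_{Borealis} = P_{Alta}; substituting into the reaction function, 0.8P_{Alta} = 30 and P_{Alta} = 37.5.

37.5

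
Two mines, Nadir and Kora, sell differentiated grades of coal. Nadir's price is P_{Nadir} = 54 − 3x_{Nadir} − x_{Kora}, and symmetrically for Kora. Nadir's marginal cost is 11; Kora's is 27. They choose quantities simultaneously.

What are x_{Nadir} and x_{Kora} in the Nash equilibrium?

Mine Nadir's profit: π = x_{Nadir}(54 − 3x_{Nadir} − x_{Kora}) − 11x_{Nadir}.
∂π/∂x_{Nadir} = 43 − 6x_{Nadir} − x_{Kora} = 0 ⇒ x_{Nadir} = 43/6 − (1/6)x_{Kora}.
Similarly x_{Kora} = 4.5 − (1/6)x_{Nadir}.
Substituting the second reaction function into the first: x_{Nadir} = 43/6 − (1/6)(4.5 − (1/6)x_{Nadir}), which gives (35/36)x_{Nadir} = 77/12 ⇒ x_{Nadir} = 6.6.
Then x_{Kora} = 4.5 − (1/6)·6.6 = 3.4.

6.6, 3.4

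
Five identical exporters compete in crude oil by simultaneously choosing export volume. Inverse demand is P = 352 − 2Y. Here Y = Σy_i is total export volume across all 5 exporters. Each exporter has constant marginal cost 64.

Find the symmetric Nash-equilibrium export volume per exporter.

A representative exporter's profit is π_i = y_i(352 − 2Y) − 64y_i, with Y = y_i + Σ_{j≠i} y_j.
First-order condition: 288 − 4y_i − 2Σ_{j≠i} y_j = 0.
Imposing symmetry (y_j = y for all j) turns Σ_{j≠i} y_j into 4y, so 288 = 12y and y = 24.

24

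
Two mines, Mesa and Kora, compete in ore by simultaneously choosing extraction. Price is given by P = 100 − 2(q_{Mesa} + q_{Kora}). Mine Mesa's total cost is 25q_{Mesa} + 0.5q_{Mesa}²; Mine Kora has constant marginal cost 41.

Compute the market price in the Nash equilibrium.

Mine Mesa's profit: π = q_{Mesa}(100 − 2(q_{Mesa} + q_{Kora})) − 25q_{Mesa} − 0.5q_{Mesa}².
∂π/∂q_{Mesa} = 75 − 5q_{Mesa} − 2q_{Kora} = 0, so q_{Mesa} = 15 − 0.4q_{Kora}.
For Kora: ∂π/∂q_{Kora} = 59 − 4q_{Kora} − 2q_{Mesa} = 0 ⇒ q_{Kora} = 14.75 − 0.5q_{Mesa}.
Solving the two reaction functions simultaneously: (1 − (−0.4)(−0.5))q_{Mesa} = 15 − 0.4·14.75, so 0.8q_{Mesa} = 9.1 and q_{Mesa} = 11.375.
Then q_{Kora} = 14.75 − 0.5·11.375 = 9.0625.
Equilibrium price: P = 100 − 2·20.4375 = 59.125.

59.125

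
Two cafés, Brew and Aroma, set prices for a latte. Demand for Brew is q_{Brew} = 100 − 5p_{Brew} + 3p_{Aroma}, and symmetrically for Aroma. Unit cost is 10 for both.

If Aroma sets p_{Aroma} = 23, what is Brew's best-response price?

21.9

Brew's profit: π = (p_{Brew} − 10)(100 − 5p_{Brew} + 3p_{Aroma}).
∂π/∂p_{Brew} = 150 − 10p_{Brew} + 3p_{Aroma} = 0 ⇒ p_{Brew} = 15 + 0.3p_{Aroma}.
At p_{Aroma} = 23: p_{Brew} = 15 + 0.3·23 = 21.9.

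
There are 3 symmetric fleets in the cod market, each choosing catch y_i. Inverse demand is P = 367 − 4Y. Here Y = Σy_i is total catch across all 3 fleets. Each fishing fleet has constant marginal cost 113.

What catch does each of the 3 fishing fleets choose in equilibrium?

15.875

A representative fishing fleet's profit is π_i = y_i(367 − 4Y) − 113y_i, with Y = y_i + Σ_{j≠i} y_j.
First-order condition: 254 − 8y_i − 4Σ_{j≠i} y_j = 0.
With identical fishing fleets, set every y_j = y: then 254 − 8y − 8y = 0, i.e. y = 254/16 = 15.875.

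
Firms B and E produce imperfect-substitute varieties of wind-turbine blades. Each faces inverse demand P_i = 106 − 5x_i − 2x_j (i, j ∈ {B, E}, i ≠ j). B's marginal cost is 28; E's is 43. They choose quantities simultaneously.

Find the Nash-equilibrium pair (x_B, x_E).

6.8125, 4.9375

Firm B's profit: π = x_B(106 − 5x_B − 2x_E) − 28x_B.
∂π/∂x_B = 78 − 10x_B − 2x_E = 0 ⇒ x_B = 7.8 − 0.2x_E.
Similarly x_E = 6.3 − 0.2x_B.
Solving the two reaction functions simultaneously: (1 − (−0.2)(−0.2))x_B = 7.8 − 0.2·6.3, so 0.96x_B = 6.54 and x_B = 6.8125.
Then x_E = 6.3 − 0.2·6.8125 = 4.9375.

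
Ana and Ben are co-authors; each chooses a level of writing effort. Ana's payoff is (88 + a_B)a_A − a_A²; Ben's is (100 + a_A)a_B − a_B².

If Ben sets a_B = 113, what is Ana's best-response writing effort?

100.5

Expanding Ana's payoff: 88a_A + a_Ba_A − a_A².
∂π/∂a_A = 88 + a_B − 2a_A = 0, so a_A = 44 + 0.5a_B.
At a_B = 113: a_A = 44 + 0.5·113 = 100.5.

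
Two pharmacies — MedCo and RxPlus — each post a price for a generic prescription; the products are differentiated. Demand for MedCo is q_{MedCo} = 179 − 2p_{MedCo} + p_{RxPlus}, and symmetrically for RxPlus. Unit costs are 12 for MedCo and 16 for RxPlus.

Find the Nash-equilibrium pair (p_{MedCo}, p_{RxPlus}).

68.2, 69.8

MedCo's profit: π = (p_{MedCo} − 12)(179 − 2p_{MedCo} + p_{RxPlus}).
∂π/∂p_{MedCo} = 203 − 4p_{MedCo} + p_{RxPlus} = 0 ⇒ p_{MedCo} = 50.75 + 0.25p_{RxPlus}.
Similarly p_{RxPlus} = 52.75 + 0.25p_{MedCo}.
Plugging p_{RxPlus} into MedCo's best response: p_{MedCo} = 50.75 + 0.25(52.75 + 0.25p_{MedCo}) ⇒ 0.9375p_{MedCo} = 63.9375, so p_{MedCo} = 68.2.
Then p_{RxPlus} = 52.75 + 0.25·68.2 = 69.8.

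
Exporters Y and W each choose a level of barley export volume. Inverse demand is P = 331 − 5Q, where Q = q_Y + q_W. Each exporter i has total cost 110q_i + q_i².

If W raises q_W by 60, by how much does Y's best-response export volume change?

-25

Exporter Y's profit: π = q_Y(331 − 5(q_Y + q_W)) − 110q_Y − q_Y².
∂π/∂q_Y = 221 − 12q_Y − 5q_W = 0, so q_Y = 221/12 − (5/12)q_W.
The reaction-function slope is −5/12, so a 60-unit rise in q_W moves q_Y by −5/12 × 60 = −25. Y's best response falls — the actions are strategic substitutes.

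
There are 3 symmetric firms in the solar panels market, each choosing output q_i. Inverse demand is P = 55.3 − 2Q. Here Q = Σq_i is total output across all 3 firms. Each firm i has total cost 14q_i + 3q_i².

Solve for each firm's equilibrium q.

A representative firm's profit is π_i = q_i(55.3 − 2Q) − 14q_i − 3q_i², with Q = q_i + Σ_{j≠i} q_j.
First-order condition: 41.3 − 10q_i − 2Σ_{j≠i} q_j = 0.
Imposing symmetry (q_j = q for all j) turns Σ_{j≠i} q_j into 2q, so 41.3 = 14q and q = 2.95.

2.95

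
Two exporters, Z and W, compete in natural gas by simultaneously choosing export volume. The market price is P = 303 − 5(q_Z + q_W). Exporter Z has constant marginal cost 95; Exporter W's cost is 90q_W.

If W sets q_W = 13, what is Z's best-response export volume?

14.3

Exporter Z's profit: π = q_Z(303 − 5(q_Z + q_W)) − 95q_Z.
∂π/∂q_Z = 208 − 10q_Z − 5q_W = 0, so q_Z = 20.8 − 0.5q_W.
At q_W = 13: q_Z = 20.8 − 0.5·13 = 14.3.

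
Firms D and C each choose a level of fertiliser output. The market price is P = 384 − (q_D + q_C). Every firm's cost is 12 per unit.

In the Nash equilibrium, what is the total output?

248

Firm D's profit: π = q_D(384 − (q_D + q_C)) − 12q_D.
∂π/∂q_D = 372 − 2q_D − q_C = 0, so q_D = 186 − 0.5q_C.
By symmetry q_C = q_D; substituting into the reaction function, 1.5q_D = 186 and q_D = 124.
Total output: 124 + 124 = 248.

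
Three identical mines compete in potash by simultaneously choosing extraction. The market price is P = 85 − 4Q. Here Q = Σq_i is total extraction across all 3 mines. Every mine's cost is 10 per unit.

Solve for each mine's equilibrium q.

A representative mine's profit is π_i = q_i(85 − 4Q) − 10q_i, with Q = q_i + Σ_{j≠i} q_j.
First-order condition: 75 − 8q_i − 4Σ_{j≠i} q_j = 0.
With identical mines, set every q_j = q: then 75 − 8q − 8q = 0, i.e. q = 75/16 = 4.6875.

4.6875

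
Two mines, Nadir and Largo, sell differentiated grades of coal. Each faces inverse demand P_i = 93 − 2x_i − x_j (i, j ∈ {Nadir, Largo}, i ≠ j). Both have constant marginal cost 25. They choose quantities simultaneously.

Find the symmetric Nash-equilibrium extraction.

Mine Nadir's profit: π = x_{Nadir}(93 − 2x_{Nadir} − x_{Largo}) − 25x_{Nadir}.
∂π/∂x_{Nadir} = 68 − 4x_{Nadir} − x_{Largo} = 0 ⇒ x_{Nadir} = 17 − 0.25x_{Largo}.
The game is symmetric, so in equilibrium x_{Largo} = x_{Nadir}: the reaction function gives 1.25x_{Nadir} = 17, hence x_{Nadir} = 13.6.

13.6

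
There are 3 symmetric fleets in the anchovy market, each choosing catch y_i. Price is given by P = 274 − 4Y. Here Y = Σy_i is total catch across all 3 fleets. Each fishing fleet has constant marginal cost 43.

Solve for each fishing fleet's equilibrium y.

14.4375

A representative fishing fleet's profit is π_i = y_i(274 − 4Y) − 43y_i, with Y = y_i + Σ_{j≠i} y_j.
First-order condition: 231 − 8y_i − 4Σ_{j≠i} y_j = 0.
In a symmetric equilibrium every fishing fleet chooses the same y, so Σ_{j≠i} y_j = 2y. The condition becomes 231 − 16y = 0, giving y = 231/16 = 14.4375.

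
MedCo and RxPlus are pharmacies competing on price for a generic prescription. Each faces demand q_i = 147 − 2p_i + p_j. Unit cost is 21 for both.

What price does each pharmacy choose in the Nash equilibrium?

MedCo's profit: π = (p_{MedCo} − 21)(147 − 2p_{MedCo} + p_{RxPlus}).
∂π/∂p_{MedCo} = 189 − 4p_{MedCo} + p_{RxPlus} = 0 ⇒ p_{MedCo} = 47.25 + 0.25p_{RxPlus}.
Setting p_{MedCo} = p_{RxPlus} in the reaction function: p_{MedCo} = 47.25 + 0.25p_{MedCo}, so p_{MedCo} = 47.25 / 0.75 = 63.

63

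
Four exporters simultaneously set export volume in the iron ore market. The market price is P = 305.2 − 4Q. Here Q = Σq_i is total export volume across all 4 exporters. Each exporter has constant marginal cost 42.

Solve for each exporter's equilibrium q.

13.16

A representative exporter's profit is π_i = q_i(305.2 − 4Q) − 42q_i, with Q = q_i + Σ_{j≠i} q_j.
First-order condition: 263.2 − 8q_i − 4Σ_{j≠i} q_j = 0.
Imposing symmetry (q_j = q for all j) turns Σ_{j≠i} q_j into 3q, so 263.2 = 20q and q = 13.16.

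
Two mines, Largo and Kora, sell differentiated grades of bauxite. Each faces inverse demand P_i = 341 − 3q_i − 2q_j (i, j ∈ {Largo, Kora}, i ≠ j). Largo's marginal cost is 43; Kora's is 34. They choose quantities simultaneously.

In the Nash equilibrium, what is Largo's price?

Mine Largo's profit: π = q_{Largo}(341 − 3q_{Largo} − 2q_{Kora}) − 43q_{Largo}.
∂π/∂q_{Largo} = 298 − 6q_{Largo} − 2q_{Kora} = 0 ⇒ q_{Largo} = 149/3 − (1/3)q_{Kora}.
Similarly q_{Kora} = 307/6 − (1/3)q_{Largo}.
Solving the two reaction functions simultaneously: (1 − (−1/3)(−1/3))q_{Largo} = 149/3 − (1/3)·(307/6), so (8/9)q_{Largo} = 587/18 and q_{Largo} = 36.6875.
Then q_{Kora} = 307/6 − (1/3)·36.6875 = 38.9375.
P_{Largo} = 341 − 3·36.6875 − 2·38.9375 = 153.0625.

153.0625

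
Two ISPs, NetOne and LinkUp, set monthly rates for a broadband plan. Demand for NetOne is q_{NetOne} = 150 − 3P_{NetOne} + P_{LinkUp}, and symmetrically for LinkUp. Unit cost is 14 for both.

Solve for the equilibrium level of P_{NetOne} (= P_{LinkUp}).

38.4

NetOne's profit: π = (P_{NetOne} − 14)(150 − 3P_{NetOne} + P_{LinkUp}).
∂π/∂P_{NetOne} = 192 − 6P_{NetOne} + P_{LinkUp} = 0 ⇒ P_{NetOne} = 32 + (1/6)P_{LinkUp}.
By symmetry P_{LinkUp} = P_{NetOne}; substituting into the reaction function, (5/6)P_{NetOne} = 32 and P_{NetOne} = 38.4.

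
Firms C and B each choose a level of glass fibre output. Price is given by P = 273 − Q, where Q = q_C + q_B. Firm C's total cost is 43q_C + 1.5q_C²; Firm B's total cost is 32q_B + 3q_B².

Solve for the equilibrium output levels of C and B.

41, 25

Firm C's profit: π = q_C(273 − (q_C + q_B)) − 43q_C − 1.5q_C².
∂π/∂q_C = 230 − 5q_C − q_B = 0, so q_C = 46 − 0.2q_B.
For B: ∂π/∂q_B = 241 − 8q_B − q_C = 0 ⇒ q_B = 30.125 − 0.125q_C.
Substituting the second reaction function into the first: q_C = 46 − 0.2(30.125 − 0.125q_C), which gives 0.975q_C = 39.975 ⇒ q_C = 41.
Then q_B = 30.125 − 0.125·41 = 25.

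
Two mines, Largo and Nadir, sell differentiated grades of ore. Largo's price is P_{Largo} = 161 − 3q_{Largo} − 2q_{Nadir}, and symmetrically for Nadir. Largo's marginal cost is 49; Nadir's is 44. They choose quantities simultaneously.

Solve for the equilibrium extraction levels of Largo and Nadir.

Mine Largo's profit: π = q_{Largo}(161 − 3q_{Largo} − 2q_{Nadir}) − 49q_{Largo}.
∂π/∂q_{Largo} = 112 − 6q_{Largo} − 2q_{Nadir} = 0 ⇒ q_{Largo} = 56/3 − (1/3)q_{Nadir}.
Similarly q_{Nadir} = 19.5 − (1/3)q_{Largo}.
Plugging q_{Nadir} into Largo's best response: q_{Largo} = 56/3 − (1/3)(19.5 − (1/3)q_{Largo}) ⇒ (8/9)q_{Largo} = 73/6, so q_{Largo} = 13.6875.
Then q_{Nadir} = 19.5 − (1/3)·13.6875 = 14.9375.

13.6875, 14.9375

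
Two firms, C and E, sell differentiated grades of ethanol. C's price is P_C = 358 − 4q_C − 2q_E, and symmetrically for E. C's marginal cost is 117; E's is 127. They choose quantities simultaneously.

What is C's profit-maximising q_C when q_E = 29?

22.875

Firm C's profit: π = q_C(358 − 4q_C − 2q_E) − 117q_C.
∂π/∂q_C = 241 − 8q_C − 2q_E = 0 ⇒ q_C = 30.125 − 0.25q_E.
At q_E = 29: q_C = 30.125 − 0.25·29 = 22.875.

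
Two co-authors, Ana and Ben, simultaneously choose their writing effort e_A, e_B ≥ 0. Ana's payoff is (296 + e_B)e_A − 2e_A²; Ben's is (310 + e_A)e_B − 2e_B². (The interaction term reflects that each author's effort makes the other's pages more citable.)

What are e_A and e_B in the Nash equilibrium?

Expanding Ana's payoff: 296e_A + e_Be_A − 2e_A².
∂π/∂e_A = 296 + e_B − 4e_A = 0, so e_A = 74 + 0.25e_B.
Likewise for Ben: e_B = 77.5 + 0.25e_A.
Solving the two reaction functions simultaneously: (1 − (0.25)(0.25))e_A = 74 + 0.25·77.5, so 0.9375e_A = 93.375 and e_A = 99.6.
Then e_B = 77.5 + 0.25·99.6 = 102.4.

99.6, 102.4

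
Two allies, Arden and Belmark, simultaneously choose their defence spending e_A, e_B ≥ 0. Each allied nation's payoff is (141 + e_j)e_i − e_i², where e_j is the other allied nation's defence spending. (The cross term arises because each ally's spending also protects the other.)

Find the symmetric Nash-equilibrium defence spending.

141

Arden's payoff is (141 + e_B)e_A − e_A².
∂π/∂e_A = 141 + e_B − 2e_A = 0, so e_A = 70.5 + 0.5e_B.
The game is symmetric, so in equilibrium e_B = e_A: the reaction function gives 0.5e_A = 70.5, hence e_A = 141.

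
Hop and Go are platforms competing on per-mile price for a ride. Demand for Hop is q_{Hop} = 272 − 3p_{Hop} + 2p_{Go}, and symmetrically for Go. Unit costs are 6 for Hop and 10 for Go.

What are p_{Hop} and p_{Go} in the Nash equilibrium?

73.25, 74.75

Hop's profit: π = (p_{Hop} − 6)(272 − 3p_{Hop} + 2p_{Go}).
∂π/∂p_{Hop} = 290 − 6p_{Hop} + 2p_{Go} = 0 ⇒ p_{Hop} = 145/3 + (1/3)p_{Go}.
Similarly p_{Go} = 151/3 + (1/3)p_{Hop}.
Substituting the second reaction function into the first: p_{Hop} = 145/3 + (1/3)(151/3 + (1/3)p_{Hop}), which gives (8/9)p_{Hop} = 586/9 ⇒ p_{Hop} = 73.25.
Then p_{Go} = 151/3 + (1/3)·73.25 = 74.75.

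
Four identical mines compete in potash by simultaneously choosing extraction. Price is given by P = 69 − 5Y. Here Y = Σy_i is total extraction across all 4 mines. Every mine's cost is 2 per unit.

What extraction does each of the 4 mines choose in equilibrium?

A representative mine's profit is π_i = y_i(69 − 5Y) − 2y_i, with Y = y_i + Σ_{j≠i} y_j.
First-order condition: 67 − 10y_i − 5Σ_{j≠i} y_j = 0.
In a symmetric equilibrium every mine chooses the same y, so Σ_{j≠i} y_j = 3y. The condition becomes 67 − 25y = 0, giving y = 67/25 = 2.68.

2.68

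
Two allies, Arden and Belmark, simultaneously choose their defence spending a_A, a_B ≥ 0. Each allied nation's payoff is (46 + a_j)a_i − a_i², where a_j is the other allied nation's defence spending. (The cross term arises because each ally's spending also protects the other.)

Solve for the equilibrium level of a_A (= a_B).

Arden's payoff is (46 + a_B)a_A − a_A².
∂π/∂a_A = 46 + a_B − 2a_A = 0, so a_A = 23 + 0.5a_B.
The game is symmetric, so in equilibrium a_B = a_A: the reaction function gives 0.5a_A = 23, hence a_A = 46.

46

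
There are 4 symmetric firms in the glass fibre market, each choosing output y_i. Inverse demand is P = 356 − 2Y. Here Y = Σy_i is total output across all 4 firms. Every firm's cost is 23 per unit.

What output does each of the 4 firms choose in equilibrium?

33.3

A representative firm's profit is π_i = y_i(356 − 2Y) − 23y_i, with Y = y_i + Σ_{j≠i} y_j.
First-order condition: 333 − 4y_i − 2Σ_{j≠i} y_j = 0.
Imposing symmetry (y_j = y for all j) turns Σ_{j≠i} y_j into 3y, so 333 = 10y and y = 33.3.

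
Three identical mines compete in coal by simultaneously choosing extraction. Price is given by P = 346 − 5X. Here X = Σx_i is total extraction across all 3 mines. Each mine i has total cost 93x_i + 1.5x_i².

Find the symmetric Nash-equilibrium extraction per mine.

A representative mine's profit is π_i = x_i(346 − 5X) − 93x_i − 1.5x_i², with X = x_i + Σ_{j≠i} x_j.
First-order condition: 253 − 13x_i − 5Σ_{j≠i} x_j = 0.
With identical mines, set every x_j = x: then 253 − 13x − 10x = 0, i.e. x = 253/23 = 11.

11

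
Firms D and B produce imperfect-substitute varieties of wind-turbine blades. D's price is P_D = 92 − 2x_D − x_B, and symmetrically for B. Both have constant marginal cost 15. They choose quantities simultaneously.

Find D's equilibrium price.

45.8

Firm D's profit: π = x_D(92 − 2x_D − x_B) − 15x_D.
∂π/∂x_D = 77 − 4x_D − x_B = 0 ⇒ x_D = 19.25 − 0.25x_B.
By symmetry x_B = x_D; substituting into the reaction function, 1.25x_D = 19.25 and x_D = 15.4.
P_D = 92 − 2·15.4 − 15.4 = 45.8.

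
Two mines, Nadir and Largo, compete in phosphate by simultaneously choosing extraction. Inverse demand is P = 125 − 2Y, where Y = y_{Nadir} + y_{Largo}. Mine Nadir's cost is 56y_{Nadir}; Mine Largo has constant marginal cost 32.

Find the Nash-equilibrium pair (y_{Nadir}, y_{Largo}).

7.5, 19.5

Mine Nadir's profit: π = y_{Nadir}(125 − 2(y_{Nadir} + y_{Largo})) − 56y_{Nadir}.
∂π/∂y_{Nadir} = 69 − 4y_{Nadir} − 2y_{Largo} = 0, so y_{Nadir} = 17.25 − 0.5y_{Largo}.
By the same steps for Largo: y_{Largo} = 23.25 − 0.5y_{Nadir}.
Solving the two reaction functions simultaneously: (1 − (−0.5)(−0.5))y_{Nadir} = 17.25 − 0.5·23.25, so 0.75y_{Nadir} = 5.625 and y_{Nadir} = 7.5.
Then y_{Largo} = 23.25 − 0.5·7.5 = 19.5.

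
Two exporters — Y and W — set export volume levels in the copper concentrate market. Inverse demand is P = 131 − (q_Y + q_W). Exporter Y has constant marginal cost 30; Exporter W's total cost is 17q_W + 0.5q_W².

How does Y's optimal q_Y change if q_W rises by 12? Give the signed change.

Exporter Y's profit: π = q_Y(131 − (q_Y + q_W)) − 30q_Y.
∂π/∂q_Y = 101 − 2q_Y − q_W = 0, so q_Y = 50.5 − 0.5q_W.
The reaction-function slope is −0.5, so a 12-unit rise in q_W moves q_Y by −0.5 × 12 = −6. Y's best response falls — the actions are strategic substitutes.

-6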